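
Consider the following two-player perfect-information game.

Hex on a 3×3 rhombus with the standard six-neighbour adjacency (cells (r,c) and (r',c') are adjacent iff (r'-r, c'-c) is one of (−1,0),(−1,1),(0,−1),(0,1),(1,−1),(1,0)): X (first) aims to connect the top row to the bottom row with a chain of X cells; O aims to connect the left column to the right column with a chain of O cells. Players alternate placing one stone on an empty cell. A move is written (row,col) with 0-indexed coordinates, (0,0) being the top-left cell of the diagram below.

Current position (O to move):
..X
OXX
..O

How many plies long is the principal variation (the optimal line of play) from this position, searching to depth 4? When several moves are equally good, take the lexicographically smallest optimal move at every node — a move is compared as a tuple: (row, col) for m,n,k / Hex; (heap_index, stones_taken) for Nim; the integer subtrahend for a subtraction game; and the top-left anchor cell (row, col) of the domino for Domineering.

ply 1, O at ..X/OXX/..O | (0,0)=-1→O.X/OXX/..O*; (0,1)=-1→.OX/OXX/..O; (2,0)=-1→..X/OXX/O.O; (2,1)=-1→..X/OXX/.OO
ply 2, X at O.X/OXX/..O | (0,1)=+1→OXX/OXX/..O*; (2,0)=+1→O.X/OXX/X.O; (2,1)=+1→O.X/OXX/.XO
ply 3, O at OXX/OXX/..O | (2,0)=-1→OXX/OXX/O.O*; (2,1)=-1→OXX/OXX/.OO
ply 4, X at OXX/OXX/O.O | (2,1)=+1→OXX/OXX/OXO*
ply 5: OXX/OXX/OXO is terminal -1 (O); from ..X/OXX/..O depth 4

PV length from [..X/OXX/..O]: 4 plies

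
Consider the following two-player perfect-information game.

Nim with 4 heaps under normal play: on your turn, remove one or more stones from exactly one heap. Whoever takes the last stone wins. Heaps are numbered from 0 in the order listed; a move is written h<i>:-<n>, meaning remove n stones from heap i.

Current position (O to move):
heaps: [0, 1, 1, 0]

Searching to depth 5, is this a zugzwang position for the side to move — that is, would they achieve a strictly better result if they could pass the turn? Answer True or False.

zugzwang((0,1,1,0), O) = True

ply 1, O at (0,1,1,0) | h1:-1=-1→(0,0,1,0)*; h2:-1=-1→(0,1,0,0)
ply 2, X at (0,0,1,0) | h2:-1=+1→(0,0,0,0)*
ply 3: (0,0,0,0) is terminal -1 (O); from (0,1,1,0) depth 5
if O skipped the turn, X would face:
~ ply 1, X at (0,1,1,0) | h1:-1=-1→(0,0,1,0)*; h2:-1=-1→(0,1,0,0)
~ ply 2, O at (0,0,1,0) | h2:-1=+1→(0,0,0,0)*
~ ply 3: (0,0,0,0) is terminal -1 (X); from (0,1,1,0) depth 5
compare (O): move=-1 vs pass=+1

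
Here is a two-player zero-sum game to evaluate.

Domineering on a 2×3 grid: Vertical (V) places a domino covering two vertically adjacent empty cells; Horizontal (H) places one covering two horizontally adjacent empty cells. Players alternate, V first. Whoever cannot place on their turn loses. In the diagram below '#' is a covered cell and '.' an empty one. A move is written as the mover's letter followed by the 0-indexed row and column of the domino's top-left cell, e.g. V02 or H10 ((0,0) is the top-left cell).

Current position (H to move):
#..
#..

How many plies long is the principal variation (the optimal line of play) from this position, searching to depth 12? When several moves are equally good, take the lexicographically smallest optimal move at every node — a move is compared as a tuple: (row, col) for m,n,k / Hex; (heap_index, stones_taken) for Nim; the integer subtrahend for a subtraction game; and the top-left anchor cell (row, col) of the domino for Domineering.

[#../#..] H move#1: H01:+1/###/#..*, H11:+1/#../###
[###/#..] end (terminal -1, V#2); searched #../#.. to 12

PV length from [#../#..]: 1 ply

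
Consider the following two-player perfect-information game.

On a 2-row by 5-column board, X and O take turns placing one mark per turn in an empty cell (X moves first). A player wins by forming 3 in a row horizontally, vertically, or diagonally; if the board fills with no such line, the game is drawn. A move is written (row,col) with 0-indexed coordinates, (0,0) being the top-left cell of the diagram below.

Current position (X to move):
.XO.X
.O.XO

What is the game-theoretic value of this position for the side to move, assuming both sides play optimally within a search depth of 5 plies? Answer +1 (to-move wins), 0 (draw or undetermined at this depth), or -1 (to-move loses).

value(.XO.X/.O.XO, X) = 0

p1 X@[.XO.X/.O.XO]: (0,0)[XXO.X/.O.XO]+0* (0,3)[.XOXX/.O.XO]+0 (1,0)[.XO.X/XO.XO]+0 (1,2)[.XO.X/.OXXO]+0
p2 O@[XXO.X/.O.XO]: (0,3)[XXOOX/.O.XO]+0* (1,0)[XXO.X/OO.XO]+0 (1,2)[XXO.X/.OOXO]+0
p3 X@[XXOOX/.O.XO]: (1,0)[XXOOX/XO.XO]+0* (1,2)[XXOOX/.OXXO]+0
p4 O@[XXOOX/XO.XO]: (1,2)[XXOOX/XOOXO]+0*
p5 X@[XXOOX/XOOXO] terminal +0; root [.XO.X/.O.XO] d5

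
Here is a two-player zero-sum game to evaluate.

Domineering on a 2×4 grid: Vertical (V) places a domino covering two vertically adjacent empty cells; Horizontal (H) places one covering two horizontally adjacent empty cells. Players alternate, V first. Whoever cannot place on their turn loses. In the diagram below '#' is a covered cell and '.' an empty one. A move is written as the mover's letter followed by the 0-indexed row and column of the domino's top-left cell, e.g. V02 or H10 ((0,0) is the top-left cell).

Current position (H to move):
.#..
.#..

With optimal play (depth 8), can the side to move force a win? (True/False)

[.#../.#..] H move#1: H02:+1/.###/.#..*, H12:+1/.#../.###
[.###/.#..] V move#2: V00:-1/####/##..*
[####/##..] H move#3: H12:+1/####/####*
[####/####] end (terminal -1, V#4); searched .#../.#.. to 8

H winning at [.#../.#..]: True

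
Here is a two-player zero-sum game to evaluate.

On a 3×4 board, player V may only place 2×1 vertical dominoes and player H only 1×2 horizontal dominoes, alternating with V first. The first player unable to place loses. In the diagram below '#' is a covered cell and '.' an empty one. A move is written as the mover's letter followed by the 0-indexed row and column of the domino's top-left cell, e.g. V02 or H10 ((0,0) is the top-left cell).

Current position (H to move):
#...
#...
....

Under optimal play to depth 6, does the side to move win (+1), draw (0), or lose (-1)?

ply 1, H at #.../#.../.... | H01=-1→###./#.../....; H02=-1→#.##/#.../....; H11=+1→#.../###./....*; H12=+1→#.../#.##/....; H20=-1→#.../#.../##..; H21=-1→#.../#.../.##.; H22=-1→#.../#.../..##
ply 2, V at #.../###./.... | V03=-1→#..#/####/....*; V13=-1→#.../####/...#
ply 3, H at #..#/####/.... | H01=+1→####/####/....*; H20=+1→#..#/####/##..; H21=+1→#..#/####/.##.; H22=+1→#..#/####/..##
ply 4: ####/####/.... is terminal -1 (V); from #.../#.../.... depth 6

value(#.../#.../...., H) = +1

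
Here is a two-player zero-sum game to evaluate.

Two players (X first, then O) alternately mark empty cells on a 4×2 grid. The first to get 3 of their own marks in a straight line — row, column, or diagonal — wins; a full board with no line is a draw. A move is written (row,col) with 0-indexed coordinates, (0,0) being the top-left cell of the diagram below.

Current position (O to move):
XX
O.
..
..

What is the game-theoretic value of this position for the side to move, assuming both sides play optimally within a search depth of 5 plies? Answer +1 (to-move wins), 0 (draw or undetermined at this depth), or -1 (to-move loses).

ply 1, O at XX/O./../.. | (1,1)=+0→XX/OO/../..*; (2,0)=+0→XX/O./O./..; (2,1)=+0→XX/O./.O/..; (3,0)=+0→XX/O./../O.; (3,1)=+0→XX/O./../.O
ply 2, X at XX/OO/../.. | (2,0)=+0→XX/OO/X./..*; (2,1)=+0→XX/OO/.X/..; (3,0)=+0→XX/OO/../X.; (3,1)=+0→XX/OO/../.X
ply 3, O at XX/OO/X./.. | (2,1)=+0→XX/OO/XO/..*; (3,0)=+0→XX/OO/X./O.; (3,1)=+0→XX/OO/X./.O
ply 4, X at XX/OO/XO/.. | (3,0)=-1→XX/OO/XO/X.; (3,1)=+0→XX/OO/XO/.X*
ply 5, O at XX/OO/XO/.X | (3,0)=+0→XX/OO/XO/OX*
ply 6: XX/OO/XO/OX is terminal +0 (X); from XX/O./../.. depth 5

value(XX/O./../.., O) = 0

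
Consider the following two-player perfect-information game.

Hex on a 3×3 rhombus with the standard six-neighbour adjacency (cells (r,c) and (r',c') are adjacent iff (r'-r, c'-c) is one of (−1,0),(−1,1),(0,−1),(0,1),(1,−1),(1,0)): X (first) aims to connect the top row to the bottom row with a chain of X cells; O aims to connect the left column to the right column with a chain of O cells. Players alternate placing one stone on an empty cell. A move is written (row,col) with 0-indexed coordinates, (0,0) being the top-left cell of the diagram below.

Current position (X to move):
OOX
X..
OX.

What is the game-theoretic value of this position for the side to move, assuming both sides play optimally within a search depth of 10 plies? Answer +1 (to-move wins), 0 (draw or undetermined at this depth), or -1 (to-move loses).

value(OOX/X../OX., X) = +1

[OOX/X../OX.] X move#1: (1,1):+1/OOX/XX./OX.*, (1,2):+1/OOX/X.X/OX., (2,2):+1/OOX/X../OXX
[OOX/XX./OX.] end (terminal -1, O#2); searched OOX/X../OX. to 10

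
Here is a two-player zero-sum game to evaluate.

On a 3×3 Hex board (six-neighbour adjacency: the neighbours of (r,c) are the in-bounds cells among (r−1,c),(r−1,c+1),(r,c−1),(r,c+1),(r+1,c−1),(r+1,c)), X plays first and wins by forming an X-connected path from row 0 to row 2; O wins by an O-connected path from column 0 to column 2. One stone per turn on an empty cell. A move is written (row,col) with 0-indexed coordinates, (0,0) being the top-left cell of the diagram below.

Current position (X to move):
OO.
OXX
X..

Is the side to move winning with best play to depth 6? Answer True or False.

X winning at [OO./OXX/X..]: True

[OO./OXX/X..] X move#1: (0,2):+1/OOX/OXX/X..*, (2,1):-1/OO./OXX/XX., (2,2):-1/OO./OXX/X.X
[OOX/OXX/X..] end (terminal -1, O#2); searched OO./OXX/X.. to 6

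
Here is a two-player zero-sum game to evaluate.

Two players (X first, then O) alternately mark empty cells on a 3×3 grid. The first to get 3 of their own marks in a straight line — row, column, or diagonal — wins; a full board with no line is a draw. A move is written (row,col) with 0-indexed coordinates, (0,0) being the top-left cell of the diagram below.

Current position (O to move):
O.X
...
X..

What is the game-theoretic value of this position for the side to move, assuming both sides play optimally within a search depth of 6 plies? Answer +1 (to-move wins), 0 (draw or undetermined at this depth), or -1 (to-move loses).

value(O.X/.../X.., O) = -1

ply 1, O at O.X/.../X.. | (0,1)=-1→OOX/.../X..*; (1,0)=-1→O.X/O../X..; (1,1)=-1→O.X/.O./X..; (1,2)=-1→O.X/..O/X..; (2,1)=-1→O.X/.../XO.; (2,2)=-1→O.X/.../X.O
ply 2, X at OOX/.../X.. | (1,0)=-1→OOX/X../X..; (1,1)=+1→OOX/.X./X..*; (1,2)=+1→OOX/..X/X..; (2,1)=+1→OOX/.../XX.; (2,2)=+1→OOX/.../X.X
ply 3: OOX/.X./X.. is terminal -1 (O); from O.X/.../X.. depth 6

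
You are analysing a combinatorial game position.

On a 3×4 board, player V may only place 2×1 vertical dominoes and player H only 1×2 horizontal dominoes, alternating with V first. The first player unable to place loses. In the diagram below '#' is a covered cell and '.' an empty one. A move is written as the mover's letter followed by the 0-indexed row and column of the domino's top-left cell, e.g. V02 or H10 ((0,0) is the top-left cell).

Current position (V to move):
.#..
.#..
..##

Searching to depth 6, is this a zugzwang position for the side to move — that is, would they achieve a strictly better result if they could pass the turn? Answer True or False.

[.#../.#../..##] V move#1: V00:-1/##../##../..##, V02:+1/.##./.##./..##*, V03:+1/.#.#/.#.#/..##, V10:-1/.#../##../#.##
[.##./.##./..##] H move#2: H20:-1/.##./.##./####*
[.##./.##./####] V move#3: V00:+1/###./###./####*, V03:+1/.###/.###/####
[###./###./####] end (terminal -1, H#4); searched .#../.#../..## to 6
pass branch (H moves first from the same position):
  | [.#../.#../..##] H move#1: H02:+1/.###/.#../..##*, H12:+1/.#../.###/..##, H20:-1/.#../.#../####
  | [.###/.#../..##] V move#2: V00:-1/####/##../..##*, V10:-1/.###/##../#.##
  | [####/##../..##] H move#3: H12:+1/####/####/..##*, H20:+1/####/##../####
  | [####/####/..##] end (terminal -1, V#4); searched .#../.#../..## to 6
V moving scores +1; V passing scores -1

zugzwang(.#../.#../..##, V) = False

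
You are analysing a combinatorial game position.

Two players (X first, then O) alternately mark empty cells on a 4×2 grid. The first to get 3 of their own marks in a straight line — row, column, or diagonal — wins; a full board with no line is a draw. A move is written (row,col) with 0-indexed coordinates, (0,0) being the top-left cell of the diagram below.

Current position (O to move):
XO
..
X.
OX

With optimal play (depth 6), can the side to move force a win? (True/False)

p1 O@[XO/../X./OX]: (1,0)[XO/O./X./OX]+0* (1,1)[XO/.O/X./OX]-1 (2,1)[XO/../XO/OX]-1
p2 X@[XO/O./X./OX]: (1,1)[XO/OX/X./OX]+0* (2,1)[XO/O./XX/OX]+0
p3 O@[XO/OX/X./OX]: (2,1)[XO/OX/XO/OX]+0*
p4 X@[XO/OX/XO/OX] terminal +0; root [XO/../X./OX] d6

O winning at [XO/../X./OX]: False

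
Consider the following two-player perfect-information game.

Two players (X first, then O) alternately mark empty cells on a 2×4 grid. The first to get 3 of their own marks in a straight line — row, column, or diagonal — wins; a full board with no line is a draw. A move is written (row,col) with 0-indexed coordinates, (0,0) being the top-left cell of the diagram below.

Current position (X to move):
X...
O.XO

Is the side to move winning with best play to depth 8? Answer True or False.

p1 X@[X.../O.XO]: (0,1)[XX../O.XO]+0* (0,2)[X.X./O.XO]+0 (0,3)[X..X/O.XO]+0 (1,1)[X.../OXXO]+0
p2 O@[XX../O.XO]: (0,2)[XXO./O.XO]+0* (0,3)[XX.O/O.XO]-1 (1,1)[XX../OOXO]-1
p3 X@[XXO./O.XO]: (0,3)[XXOX/O.XO]+0* (1,1)[XXO./OXXO]+0
p4 O@[XXOX/O.XO]: (1,1)[XXOX/OOXO]+0*
p5 X@[XXOX/OOXO] terminal +0; root [X.../O.XO] d8

X winning at [X.../O.XO]: False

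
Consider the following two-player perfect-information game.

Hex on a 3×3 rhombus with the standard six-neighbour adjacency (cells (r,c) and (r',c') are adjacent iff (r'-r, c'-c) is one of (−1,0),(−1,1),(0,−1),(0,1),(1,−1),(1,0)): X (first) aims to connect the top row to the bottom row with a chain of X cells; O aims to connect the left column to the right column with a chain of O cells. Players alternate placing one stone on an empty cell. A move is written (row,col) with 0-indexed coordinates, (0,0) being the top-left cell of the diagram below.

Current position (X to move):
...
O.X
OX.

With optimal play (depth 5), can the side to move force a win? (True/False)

X winning at [.../O.X/OX.]: True

[.../O.X/OX.] X move#1: (0,0):-1/X../O.X/OX., (0,1):+1/.X./O.X/OX.*, (0,2):+1/..X/O.X/OX., (1,1):+1/.../OXX/OX., (2,2):-1/.../O.X/OXX
[.X./O.X/OX.] O move#2: (0,0):-1/OX./O.X/OX.*, (0,2):-1/.XO/O.X/OX., (1,1):-1/.X./OOX/OX., (2,2):-1/.X./O.X/OXO
[OX./O.X/OX.] X move#3: (0,2):+1/OXX/O.X/OX.*, (1,1):+1/OX./OXX/OX., (2,2):+1/OX./O.X/OXX
[OXX/O.X/OX.] end (terminal -1, O#4); searched .../O.X/OX. to 5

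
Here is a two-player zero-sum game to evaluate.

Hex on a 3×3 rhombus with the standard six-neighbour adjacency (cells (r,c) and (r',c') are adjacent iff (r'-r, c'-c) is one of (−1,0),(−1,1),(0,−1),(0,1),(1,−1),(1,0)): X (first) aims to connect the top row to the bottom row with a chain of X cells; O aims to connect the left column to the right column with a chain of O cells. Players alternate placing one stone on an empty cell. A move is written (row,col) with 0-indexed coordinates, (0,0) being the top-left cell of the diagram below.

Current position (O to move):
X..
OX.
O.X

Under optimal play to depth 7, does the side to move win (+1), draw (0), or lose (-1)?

[X../OX./O.X] O move#1: (0,1):-1/XO./OX./O.X*, (0,2):-1/X.O/OX./O.X, (1,2):-1/X../OXO/O.X, (2,1):-1/X../OX./OOX
[XO./OX./O.X] X move#2: (0,2):+1/XOX/OX./O.X*, (1,2):-1/XO./OXX/O.X, (2,1):-1/XO./OX./OXX
[XOX/OX./O.X] O move#3: (1,2):-1/XOX/OXO/O.X*, (2,1):-1/XOX/OX./OOX
[XOX/OXO/O.X] X move#4: (2,1):+1/XOX/OXO/OXX*
[XOX/OXO/OXX] end (terminal -1, O#5); searched X../OX./O.X to 7

value(X../OX./O.X, O) = -1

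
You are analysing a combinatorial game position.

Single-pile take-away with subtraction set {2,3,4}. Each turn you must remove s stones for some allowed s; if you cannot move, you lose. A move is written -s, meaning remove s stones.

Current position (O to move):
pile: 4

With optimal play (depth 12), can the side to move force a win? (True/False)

[4] O move#1: -2:-1/2, -3:+1/1*, -4:+1/0
[1] end (terminal -1, X#2); searched 4 to 12

O winning at [4]: True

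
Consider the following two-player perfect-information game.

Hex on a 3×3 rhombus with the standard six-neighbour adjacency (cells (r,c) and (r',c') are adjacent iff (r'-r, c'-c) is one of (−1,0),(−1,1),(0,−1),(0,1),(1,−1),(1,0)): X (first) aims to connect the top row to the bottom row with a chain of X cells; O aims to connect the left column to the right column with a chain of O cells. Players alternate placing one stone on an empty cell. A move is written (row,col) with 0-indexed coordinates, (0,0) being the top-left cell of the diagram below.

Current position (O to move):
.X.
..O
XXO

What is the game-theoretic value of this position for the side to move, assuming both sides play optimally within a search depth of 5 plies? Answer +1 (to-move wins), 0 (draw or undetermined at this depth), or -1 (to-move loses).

value(.X./..O/XXO, O) = -1

[.X./..O/XXO] O move#1: (0,0):-1/OX./..O/XXO*, (0,2):-1/.XO/..O/XXO, (1,0):-1/.X./O.O/XXO, (1,1):-1/.X./.OO/XXO
[OX./..O/XXO] X move#2: (0,2):+1/OXX/..O/XXO*, (1,0):+1/OX./X.O/XXO, (1,1):+1/OX./.XO/XXO
[OXX/..O/XXO] O move#3: (1,0):-1/OXX/O.O/XXO*, (1,1):-1/OXX/.OO/XXO
[OXX/O.O/XXO] X move#4: (1,1):+1/OXX/OXO/XXO*
[OXX/OXO/XXO] end (terminal -1, O#5); searched .X./..O/XXO to 5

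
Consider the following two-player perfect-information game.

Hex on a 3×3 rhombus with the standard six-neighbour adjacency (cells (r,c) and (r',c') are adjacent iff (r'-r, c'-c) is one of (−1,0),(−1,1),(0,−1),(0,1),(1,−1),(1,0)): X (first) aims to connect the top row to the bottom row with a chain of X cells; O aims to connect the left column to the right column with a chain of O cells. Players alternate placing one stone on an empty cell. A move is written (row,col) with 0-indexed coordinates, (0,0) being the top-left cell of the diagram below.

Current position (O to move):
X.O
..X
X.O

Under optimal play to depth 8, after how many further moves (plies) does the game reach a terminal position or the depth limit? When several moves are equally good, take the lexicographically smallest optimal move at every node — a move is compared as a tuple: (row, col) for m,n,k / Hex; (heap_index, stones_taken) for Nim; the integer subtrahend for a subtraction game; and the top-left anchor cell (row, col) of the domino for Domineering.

p1 O@[X.O/..X/X.O]: (0,1)[XOO/..X/X.O]-1 (1,0)[X.O/O.X/X.O]+1* (1,1)[X.O/.OX/X.O]-1 (2,1)[X.O/..X/XOO]-1
p2 X@[X.O/O.X/X.O]: (0,1)[XXO/O.X/X.O]-1* (1,1)[X.O/OXX/X.O]-1 (2,1)[X.O/O.X/XXO]-1
p3 O@[XXO/O.X/X.O]: (1,1)[XXO/OOX/X.O]+1* (2,1)[XXO/O.X/XOO]-1
p4 X@[XXO/OOX/X.O] terminal -1; root [X.O/..X/X.O] d8

PV length from [X.O/..X/X.O]: 3 plies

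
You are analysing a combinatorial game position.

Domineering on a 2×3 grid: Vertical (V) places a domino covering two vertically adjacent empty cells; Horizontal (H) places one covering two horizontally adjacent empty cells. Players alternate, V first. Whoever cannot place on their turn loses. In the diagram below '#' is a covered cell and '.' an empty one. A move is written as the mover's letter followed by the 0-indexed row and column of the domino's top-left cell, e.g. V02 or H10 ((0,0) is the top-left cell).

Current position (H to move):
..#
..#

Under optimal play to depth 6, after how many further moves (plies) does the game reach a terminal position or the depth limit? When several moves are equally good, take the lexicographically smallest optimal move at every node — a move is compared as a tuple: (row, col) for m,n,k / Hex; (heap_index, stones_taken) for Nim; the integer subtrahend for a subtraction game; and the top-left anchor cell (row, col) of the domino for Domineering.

ply 1, H at ..#/..# | H00=+1→###/..#*; H10=+1→..#/###
ply 2: ###/..# is terminal -1 (V); from ..#/..# depth 6

PV length from [..#/..#]: 1 ply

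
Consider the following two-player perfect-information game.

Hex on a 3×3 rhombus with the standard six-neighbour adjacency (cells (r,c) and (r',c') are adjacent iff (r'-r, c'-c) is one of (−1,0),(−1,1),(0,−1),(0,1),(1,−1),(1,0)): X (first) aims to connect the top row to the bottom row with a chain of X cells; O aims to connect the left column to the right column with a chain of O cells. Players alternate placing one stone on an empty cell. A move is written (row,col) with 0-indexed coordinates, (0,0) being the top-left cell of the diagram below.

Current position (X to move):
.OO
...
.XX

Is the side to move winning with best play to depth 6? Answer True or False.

X winning at [.OO/.../.XX]: False

[.OO/.../.XX] X move#1: (0,0):-1/XOO/.../.XX*, (1,0):-1/.OO/X../.XX, (1,1):-1/.OO/.X./.XX, (1,2):-1/.OO/..X/.XX, (2,0):-1/.OO/.../XXX
[XOO/.../.XX] O move#2: (1,0):+1/XOO/O../.XX*, (1,1):+1/XOO/.O./.XX, (1,2):-1/XOO/..O/.XX, (2,0):+1/XOO/.../OXX
[XOO/O../.XX] end (terminal -1, X#3); searched .OO/.../.XX to 6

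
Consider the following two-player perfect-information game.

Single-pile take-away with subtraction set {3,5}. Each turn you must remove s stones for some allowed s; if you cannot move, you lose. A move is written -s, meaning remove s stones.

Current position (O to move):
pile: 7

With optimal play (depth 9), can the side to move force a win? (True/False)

O winning at [7]: True

p1 O@[7]: -3[4]-1 -5[2]+1*
p2 X@[2] terminal -1; root [7] d9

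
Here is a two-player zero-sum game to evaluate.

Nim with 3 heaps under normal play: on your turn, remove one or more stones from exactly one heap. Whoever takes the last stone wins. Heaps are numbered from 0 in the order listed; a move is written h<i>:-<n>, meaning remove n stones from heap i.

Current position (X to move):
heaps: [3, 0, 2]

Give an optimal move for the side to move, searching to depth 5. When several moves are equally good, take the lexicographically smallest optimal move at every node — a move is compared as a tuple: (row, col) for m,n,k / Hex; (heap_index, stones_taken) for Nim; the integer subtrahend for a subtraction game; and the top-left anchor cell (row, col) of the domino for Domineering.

[(3,0,2)] X move#1: h0:-1:+1/(2,0,2)*, h0:-2:-1/(1,0,2), h0:-3:-1/(0,0,2), h2:-1:-1/(3,0,1), h2:-2:-1/(3,0,0)
[(2,0,2)] O move#2: h0:-1:-1/(1,0,2)*, h0:-2:-1/(0,0,2), h2:-1:-1/(2,0,1), h2:-2:-1/(2,0,0)
[(1,0,2)] X move#3: h0:-1:-1/(0,0,2), h2:-1:+1/(1,0,1)*, h2:-2:-1/(1,0,0)
[(1,0,1)] O move#4: h0:-1:-1/(0,0,1)*, h2:-1:-1/(1,0,0)
[(0,0,1)] X move#5: h2:-1:+1/(0,0,0)*
[(0,0,0)] end (terminal -1, O#6); searched (3,0,2) to 5

X's best at [(3,0,2)]: h0:-1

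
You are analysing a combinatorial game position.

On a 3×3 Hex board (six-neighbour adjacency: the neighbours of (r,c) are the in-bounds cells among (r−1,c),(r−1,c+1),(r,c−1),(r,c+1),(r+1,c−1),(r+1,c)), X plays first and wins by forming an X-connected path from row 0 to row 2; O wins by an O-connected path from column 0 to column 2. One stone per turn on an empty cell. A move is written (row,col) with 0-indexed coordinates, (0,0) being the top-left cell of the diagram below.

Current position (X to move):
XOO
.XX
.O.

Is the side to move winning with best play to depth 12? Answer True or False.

X winning at [XOO/.XX/.O.]: True

ply 1, X at XOO/.XX/.O. | (1,0)=+1→XOO/XXX/.O.*; (2,0)=-1→XOO/.XX/XO.; (2,2)=-1→XOO/.XX/.OX
ply 2, O at XOO/XXX/.O. | (2,0)=-1→XOO/XXX/OO.*; (2,2)=-1→XOO/XXX/.OO
ply 3, X at XOO/XXX/OO. | (2,2)=+1→XOO/XXX/OOX*
ply 4: XOO/XXX/OOX is terminal -1 (O); from XOO/.XX/.O. depth 12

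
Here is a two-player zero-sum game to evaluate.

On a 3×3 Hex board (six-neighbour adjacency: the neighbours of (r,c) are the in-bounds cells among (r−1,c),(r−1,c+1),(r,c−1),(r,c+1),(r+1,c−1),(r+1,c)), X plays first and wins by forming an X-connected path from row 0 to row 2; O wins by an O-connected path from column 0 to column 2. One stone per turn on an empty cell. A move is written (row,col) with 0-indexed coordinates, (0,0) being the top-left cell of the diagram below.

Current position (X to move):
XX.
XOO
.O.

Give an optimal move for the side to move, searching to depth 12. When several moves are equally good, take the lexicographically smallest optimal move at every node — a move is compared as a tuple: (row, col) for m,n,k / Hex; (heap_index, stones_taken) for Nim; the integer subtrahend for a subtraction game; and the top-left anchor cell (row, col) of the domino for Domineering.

ply 1, X at XX./XOO/.O. | (0,2)=-1→XXX/XOO/.O.; (2,0)=+1→XX./XOO/XO.*; (2,2)=-1→XX./XOO/.OX
ply 2: XX./XOO/XO. is terminal -1 (O); from XX./XOO/.O. depth 12

X's best at [XX./XOO/.O.]: (2,0)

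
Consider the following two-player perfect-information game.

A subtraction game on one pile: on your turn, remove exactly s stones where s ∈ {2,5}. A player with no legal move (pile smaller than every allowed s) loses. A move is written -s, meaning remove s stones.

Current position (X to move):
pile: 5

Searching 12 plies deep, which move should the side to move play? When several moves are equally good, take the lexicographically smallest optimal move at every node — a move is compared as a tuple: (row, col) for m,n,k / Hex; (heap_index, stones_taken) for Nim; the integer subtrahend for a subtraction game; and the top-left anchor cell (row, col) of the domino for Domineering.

ply 1, X at 5 | -2=-1→3; -5=+1→0*
ply 2: 0 is terminal -1 (O); from 5 depth 12

X's best at [5]: -5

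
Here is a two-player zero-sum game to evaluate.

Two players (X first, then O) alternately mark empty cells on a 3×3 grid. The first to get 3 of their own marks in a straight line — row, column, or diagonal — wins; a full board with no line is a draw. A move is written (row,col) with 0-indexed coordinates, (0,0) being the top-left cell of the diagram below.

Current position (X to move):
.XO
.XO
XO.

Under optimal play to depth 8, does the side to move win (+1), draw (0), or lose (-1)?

ply 1, X at .XO/.XO/XO. | (0,0)=-1→XXO/.XO/XO.; (1,0)=-1→.XO/XXO/XO.; (2,2)=+0→.XO/.XO/XOX*
ply 2, O at .XO/.XO/XOX | (0,0)=+0→OXO/.XO/XOX*; (1,0)=-1→.XO/OXO/XOX
ply 3, X at OXO/.XO/XOX | (1,0)=+0→OXO/XXO/XOX*
ply 4: OXO/XXO/XOX is terminal +0 (O); from .XO/.XO/XO. depth 8

value(.XO/.XO/XO., X) = 0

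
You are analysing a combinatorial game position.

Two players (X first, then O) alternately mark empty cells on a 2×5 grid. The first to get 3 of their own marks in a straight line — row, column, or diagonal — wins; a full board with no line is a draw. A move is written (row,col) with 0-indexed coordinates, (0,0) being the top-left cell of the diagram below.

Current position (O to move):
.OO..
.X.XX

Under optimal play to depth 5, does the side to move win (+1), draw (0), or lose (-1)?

p1 O@[.OO../.X.XX]: (0,0)[OOO../.X.XX]+1* (0,3)[.OOO./.X.XX]+1 (0,4)[.OO.O/.X.XX]-1 (1,0)[.OO../OX.XX]-1 (1,2)[.OO../.XOXX]+1
p2 X@[OOO../.X.XX] terminal -1; root [.OO../.X.XX] d5

value(.OO../.X.XX, O) = +1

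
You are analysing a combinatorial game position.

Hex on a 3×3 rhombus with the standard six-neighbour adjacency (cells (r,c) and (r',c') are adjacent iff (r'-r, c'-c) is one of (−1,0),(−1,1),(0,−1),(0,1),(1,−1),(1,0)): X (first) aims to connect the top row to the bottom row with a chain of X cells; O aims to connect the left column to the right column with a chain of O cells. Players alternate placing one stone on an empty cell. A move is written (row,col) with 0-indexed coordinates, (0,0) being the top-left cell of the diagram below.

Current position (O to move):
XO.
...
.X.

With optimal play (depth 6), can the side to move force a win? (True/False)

ply 1, O at XO./.../.X. | (0,2)=-1→XOO/.../.X.; (1,0)=-1→XO./O../.X.; (1,1)=+1→XO./.O./.X.*; (1,2)=-1→XO./..O/.X.; (2,0)=-1→XO./.../OX.; (2,2)=-1→XO./.../.XO
ply 2, X at XO./.O./.X. | (0,2)=-1→XOX/.O./.X.*; (1,0)=-1→XO./XO./.X.; (1,2)=-1→XO./.OX/.X.; (2,0)=-1→XO./.O./XX.; (2,2)=-1→XO./.O./.XX
ply 3, O at XOX/.O./.X. | (1,0)=-1→XOX/OO./.X.; (1,2)=+1→XOX/.OO/.X.*; (2,0)=-1→XOX/.O./OX.; (2,2)=-1→XOX/.O./.XO
ply 4, X at XOX/.OO/.X. | (1,0)=-1→XOX/XOO/.X.*; (2,0)=-1→XOX/.OO/XX.; (2,2)=-1→XOX/.OO/.XX
ply 5, O at XOX/XOO/.X. | (2,0)=+1→XOX/XOO/OX.*; (2,2)=-1→XOX/XOO/.XO
ply 6: XOX/XOO/OX. is terminal -1 (X); from XO./.../.X. depth 6

O winning at [XO./.../.X.]: True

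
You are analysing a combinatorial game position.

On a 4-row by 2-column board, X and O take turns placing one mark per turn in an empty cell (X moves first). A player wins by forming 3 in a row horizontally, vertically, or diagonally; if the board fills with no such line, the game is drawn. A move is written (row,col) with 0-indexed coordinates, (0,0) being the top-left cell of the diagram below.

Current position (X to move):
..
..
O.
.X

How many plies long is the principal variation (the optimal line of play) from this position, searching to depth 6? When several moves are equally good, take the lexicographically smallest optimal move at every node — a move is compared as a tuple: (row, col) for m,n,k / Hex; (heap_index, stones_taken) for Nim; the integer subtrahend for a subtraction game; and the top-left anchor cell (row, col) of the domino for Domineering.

[../../O./.X] X move#1: (0,0):+0/X./../O./.X*, (0,1):-1/.X/../O./.X, (1,0):+0/../X./O./.X, (1,1):+0/../.X/O./.X, (2,1):+0/../../OX/.X, (3,0):+0/../../O./XX
[X./../O./.X] O move#2: (0,1):+0/XO/../O./.X*, (1,0):+0/X./O./O./.X, (1,1):+0/X./.O/O./.X, (2,1):+0/X./../OO/.X, (3,0):+0/X./../O./OX
[XO/../O./.X] X move#3: (1,0):+0/XO/X./O./.X*, (1,1):+0/XO/.X/O./.X, (2,1):+0/XO/../OX/.X, (3,0):+0/XO/../O./XX
[XO/X./O./.X] O move#4: (1,1):+0/XO/XO/O./.X*, (2,1):+0/XO/X./OO/.X, (3,0):+0/XO/X./O./OX
[XO/XO/O./.X] X move#5: (2,1):+0/XO/XO/OX/.X*, (3,0):-1/XO/XO/O./XX
[XO/XO/OX/.X] O move#6: (3,0):+0/XO/XO/OX/OX*
[XO/XO/OX/OX] end (terminal +0, X#7); searched ../../O./.X to 6

PV length from [../../O./.X]: 6 plies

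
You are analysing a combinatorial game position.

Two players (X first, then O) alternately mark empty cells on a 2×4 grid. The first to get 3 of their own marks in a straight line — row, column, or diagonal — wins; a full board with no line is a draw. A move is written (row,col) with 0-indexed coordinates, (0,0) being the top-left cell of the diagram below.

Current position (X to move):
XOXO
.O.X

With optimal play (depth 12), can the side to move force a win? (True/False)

p1 X@[XOXO/.O.X]: (1,0)[XOXO/XO.X]+0* (1,2)[XOXO/.OXX]+0
p2 O@[XOXO/XO.X]: (1,2)[XOXO/XOOX]+0*
p3 X@[XOXO/XOOX] terminal +0; root [XOXO/.O.X] d12

X winning at [XOXO/.O.X]: False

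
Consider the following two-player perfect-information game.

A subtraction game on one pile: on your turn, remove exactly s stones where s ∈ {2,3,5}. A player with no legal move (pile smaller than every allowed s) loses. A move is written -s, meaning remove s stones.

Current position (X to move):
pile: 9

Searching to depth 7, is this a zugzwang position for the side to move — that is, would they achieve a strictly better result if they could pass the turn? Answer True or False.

p1 X@[9]: -2[7]+1* -3[6]-1 -5[4]-1
p2 O@[7]: -2[5]-1* -3[4]-1 -5[2]-1
p3 X@[5]: -2[3]-1 -3[2]-1 -5[0]+1*
p4 O@[0] terminal -1; root [9] d7
if X skipped the turn, O would face:
~ p1 O@[9]: -2[7]+1* -3[6]-1 -5[4]-1
~ p2 X@[7]: -2[5]-1* -3[4]-1 -5[2]-1
~ p3 O@[5]: -2[3]-1 -3[2]-1 -5[0]+1*
~ p4 X@[0] terminal -1; root [9] d7
compare (X): move=+1 vs pass=-1

zugzwang(9, X) = False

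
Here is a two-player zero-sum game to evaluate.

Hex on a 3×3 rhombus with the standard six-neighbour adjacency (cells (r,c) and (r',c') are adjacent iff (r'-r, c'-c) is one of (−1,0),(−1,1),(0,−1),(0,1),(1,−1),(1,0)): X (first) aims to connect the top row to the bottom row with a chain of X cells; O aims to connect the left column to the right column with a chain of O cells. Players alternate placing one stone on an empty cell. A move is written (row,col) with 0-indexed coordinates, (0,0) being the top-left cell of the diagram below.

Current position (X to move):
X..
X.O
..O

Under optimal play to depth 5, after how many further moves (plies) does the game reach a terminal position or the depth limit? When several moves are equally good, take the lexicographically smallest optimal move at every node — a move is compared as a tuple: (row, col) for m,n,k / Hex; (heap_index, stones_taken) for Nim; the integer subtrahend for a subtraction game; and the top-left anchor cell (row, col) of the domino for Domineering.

[X../X.O/..O] X move#1: (0,1):-1/XX./X.O/..O, (0,2):-1/X.X/X.O/..O, (1,1):+1/X../XXO/..O*, (2,0):+1/X../X.O/X.O, (2,1):+1/X../X.O/.XO
[X../XXO/..O] O move#2: (0,1):-1/XO./XXO/..O*, (0,2):-1/X.O/XXO/..O, (2,0):-1/X../XXO/O.O, (2,1):-1/X../XXO/.OO
[XO./XXO/..O] X move#3: (0,2):+1/XOX/XXO/..O*, (2,0):+1/XO./XXO/X.O, (2,1):+1/XO./XXO/.XO
[XOX/XXO/..O] O move#4: (2,0):-1/XOX/XXO/O.O*, (2,1):-1/XOX/XXO/.OO
[XOX/XXO/O.O] X move#5: (2,1):+1/XOX/XXO/OXO*
[XOX/XXO/OXO] end (terminal -1, O#6); searched X../X.O/..O to 5

PV length from [X../X.O/..O]: 5 plies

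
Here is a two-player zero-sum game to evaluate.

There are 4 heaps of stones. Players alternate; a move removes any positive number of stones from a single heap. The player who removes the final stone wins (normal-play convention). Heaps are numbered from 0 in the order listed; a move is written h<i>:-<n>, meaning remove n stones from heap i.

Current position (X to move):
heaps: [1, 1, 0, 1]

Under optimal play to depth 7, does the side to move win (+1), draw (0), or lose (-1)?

ply 1, X at (1,1,0,1) | h0:-1=+1→(0,1,0,1)*; h1:-1=+1→(1,0,0,1); h3:-1=+1→(1,1,0,0)
ply 2, O at (0,1,0,1) | h1:-1=-1→(0,0,0,1)*; h3:-1=-1→(0,1,0,0)
ply 3, X at (0,0,0,1) | h3:-1=+1→(0,0,0,0)*
ply 4: (0,0,0,0) is terminal -1 (O); from (1,1,0,1) depth 7

value((1,1,0,1), X) = +1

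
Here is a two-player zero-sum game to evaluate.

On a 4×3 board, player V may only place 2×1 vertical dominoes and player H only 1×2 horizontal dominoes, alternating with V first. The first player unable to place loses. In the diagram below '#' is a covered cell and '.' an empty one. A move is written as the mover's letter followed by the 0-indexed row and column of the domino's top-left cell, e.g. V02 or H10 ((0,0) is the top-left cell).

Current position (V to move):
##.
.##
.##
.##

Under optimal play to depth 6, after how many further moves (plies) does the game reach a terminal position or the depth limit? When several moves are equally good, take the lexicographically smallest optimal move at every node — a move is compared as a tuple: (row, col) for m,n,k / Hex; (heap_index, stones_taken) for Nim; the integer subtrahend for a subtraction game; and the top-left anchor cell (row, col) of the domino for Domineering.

PV length from [##./.##/.##/.##]: 1 ply

[##./.##/.##/.##] V move#1: V10:+1/##./###/###/.##*, V20:+1/##./.##/###/###
[##./###/###/.##] end (terminal -1, H#2); searched ##./.##/.##/.## to 6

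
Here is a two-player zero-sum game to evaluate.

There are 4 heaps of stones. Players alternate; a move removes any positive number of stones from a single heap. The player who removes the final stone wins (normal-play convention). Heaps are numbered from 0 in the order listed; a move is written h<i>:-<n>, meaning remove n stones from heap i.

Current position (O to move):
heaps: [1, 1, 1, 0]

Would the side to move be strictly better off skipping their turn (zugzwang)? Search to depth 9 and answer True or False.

[(1,1,1,0)] O move#1: h0:-1:+1/(0,1,1,0)*, h1:-1:+1/(1,0,1,0), h2:-1:+1/(1,1,0,0)
[(0,1,1,0)] X move#2: h1:-1:-1/(0,0,1,0)*, h2:-1:-1/(0,1,0,0)
[(0,0,1,0)] O move#3: h2:-1:+1/(0,0,0,0)*
[(0,0,0,0)] end (terminal -1, X#4); searched (1,1,1,0) to 9
pass branch (X moves first from the same position):
  | [(1,1,1,0)] X move#1: h0:-1:+1/(0,1,1,0)*, h1:-1:+1/(1,0,1,0), h2:-1:+1/(1,1,0,0)
  | [(0,1,1,0)] O move#2: h1:-1:-1/(0,0,1,0)*, h2:-1:-1/(0,1,0,0)
  | [(0,0,1,0)] X move#3: h2:-1:+1/(0,0,0,0)*
  | [(0,0,0,0)] end (terminal -1, O#4); searched (1,1,1,0) to 9
O moving scores +1; O passing scores -1

zugzwang((1,1,1,0), O) = False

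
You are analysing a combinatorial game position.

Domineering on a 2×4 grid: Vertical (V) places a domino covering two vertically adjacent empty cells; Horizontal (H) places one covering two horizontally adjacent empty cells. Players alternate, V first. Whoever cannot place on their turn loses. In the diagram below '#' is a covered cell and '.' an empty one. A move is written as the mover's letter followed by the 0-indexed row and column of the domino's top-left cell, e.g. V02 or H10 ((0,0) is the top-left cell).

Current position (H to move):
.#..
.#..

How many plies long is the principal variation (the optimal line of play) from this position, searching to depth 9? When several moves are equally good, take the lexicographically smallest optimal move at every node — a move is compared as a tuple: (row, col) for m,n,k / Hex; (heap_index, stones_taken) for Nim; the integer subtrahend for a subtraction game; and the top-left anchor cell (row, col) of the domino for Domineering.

[.#../.#..] H move#1: H02:+1/.###/.#..*, H12:+1/.#../.###
[.###/.#..] V move#2: V00:-1/####/##..*
[####/##..] H move#3: H12:+1/####/####*
[####/####] end (terminal -1, V#4); searched .#../.#.. to 9

PV length from [.#../.#..]: 3 plies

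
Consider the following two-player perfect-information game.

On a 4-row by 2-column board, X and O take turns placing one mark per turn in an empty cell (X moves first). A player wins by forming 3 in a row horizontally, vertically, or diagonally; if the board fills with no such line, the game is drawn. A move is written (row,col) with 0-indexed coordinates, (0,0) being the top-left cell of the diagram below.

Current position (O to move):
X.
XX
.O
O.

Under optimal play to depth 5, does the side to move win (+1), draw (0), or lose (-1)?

value(X./XX/.O/O., O) = 0

ply 1, O at X./XX/.O/O. | (0,1)=-1→XO/XX/.O/O.; (2,0)=+0→X./XX/OO/O.*; (3,1)=-1→X./XX/.O/OO
ply 2, X at X./XX/OO/O. | (0,1)=+0→XX/XX/OO/O.*; (3,1)=+0→X./XX/OO/OX
ply 3, O at XX/XX/OO/O. | (3,1)=+0→XX/XX/OO/OO*
ply 4: XX/XX/OO/OO is terminal +0 (X); from X./XX/.O/O. depth 5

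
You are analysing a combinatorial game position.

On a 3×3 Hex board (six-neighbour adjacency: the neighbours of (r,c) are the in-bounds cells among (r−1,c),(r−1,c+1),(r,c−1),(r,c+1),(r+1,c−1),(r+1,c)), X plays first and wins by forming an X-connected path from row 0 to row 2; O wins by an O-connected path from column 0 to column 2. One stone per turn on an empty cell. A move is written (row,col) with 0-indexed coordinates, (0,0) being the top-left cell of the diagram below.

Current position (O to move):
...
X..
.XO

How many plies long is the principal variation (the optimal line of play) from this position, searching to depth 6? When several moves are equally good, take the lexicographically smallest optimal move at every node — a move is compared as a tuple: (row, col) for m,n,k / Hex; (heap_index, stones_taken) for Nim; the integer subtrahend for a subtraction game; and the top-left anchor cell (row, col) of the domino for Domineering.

ply 1, O at .../X../.XO | (0,0)=-1→O../X../.XO*; (0,1)=-1→.O./X../.XO; (0,2)=-1→..O/X../.XO; (1,1)=-1→.../XO./.XO; (1,2)=-1→.../X.O/.XO; (2,0)=-1→.../X../OXO
ply 2, X at O../X../.XO | (0,1)=+1→OX./X../.XO*; (0,2)=+1→O.X/X../.XO; (1,1)=+1→O../XX./.XO; (1,2)=+1→O../X.X/.XO; (2,0)=+1→O../X../XXO
ply 3, O at OX./X../.XO | (0,2)=-1→OXO/X../.XO*; (1,1)=-1→OX./XO./.XO; (1,2)=-1→OX./X.O/.XO; (2,0)=-1→OX./X../OXO
ply 4, X at OXO/X../.XO | (1,1)=+1→OXO/XX./.XO*; (1,2)=+1→OXO/X.X/.XO; (2,0)=+1→OXO/X../XXO
ply 5: OXO/XX./.XO is terminal -1 (O); from .../X../.XO depth 6

PV length from [.../X../.XO]: 4 plies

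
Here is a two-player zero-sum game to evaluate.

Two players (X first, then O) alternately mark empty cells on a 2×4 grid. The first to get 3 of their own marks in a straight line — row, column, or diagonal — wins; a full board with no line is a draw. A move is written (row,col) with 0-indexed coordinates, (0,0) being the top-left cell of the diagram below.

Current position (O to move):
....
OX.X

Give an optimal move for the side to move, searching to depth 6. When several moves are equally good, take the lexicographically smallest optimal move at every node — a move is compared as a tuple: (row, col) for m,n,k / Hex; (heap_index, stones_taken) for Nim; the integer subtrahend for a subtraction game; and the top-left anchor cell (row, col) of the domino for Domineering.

O's best at [..../OX.X]: (1,2)

[..../OX.X] O move#1: (0,0):-1/O.../OX.X, (0,1):-1/.O../OX.X, (0,2):-1/..O./OX.X, (0,3):-1/...O/OX.X, (1,2):+0/..../OXOX*
[..../OXOX] X move#2: (0,0):+0/X.../OXOX*, (0,1):+0/.X../OXOX, (0,2):+0/..X./OXOX, (0,3):+0/...X/OXOX
[X.../OXOX] O move#3: (0,1):+0/XO../OXOX*, (0,2):+0/X.O./OXOX, (0,3):+0/X..O/OXOX
[XO../OXOX] X move#4: (0,2):+0/XOX./OXOX*, (0,3):+0/XO.X/OXOX
[XOX./OXOX] O move#5: (0,3):+0/XOXO/OXOX*
[XOXO/OXOX] end (terminal +0, X#6); searched ..../OX.X to 6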